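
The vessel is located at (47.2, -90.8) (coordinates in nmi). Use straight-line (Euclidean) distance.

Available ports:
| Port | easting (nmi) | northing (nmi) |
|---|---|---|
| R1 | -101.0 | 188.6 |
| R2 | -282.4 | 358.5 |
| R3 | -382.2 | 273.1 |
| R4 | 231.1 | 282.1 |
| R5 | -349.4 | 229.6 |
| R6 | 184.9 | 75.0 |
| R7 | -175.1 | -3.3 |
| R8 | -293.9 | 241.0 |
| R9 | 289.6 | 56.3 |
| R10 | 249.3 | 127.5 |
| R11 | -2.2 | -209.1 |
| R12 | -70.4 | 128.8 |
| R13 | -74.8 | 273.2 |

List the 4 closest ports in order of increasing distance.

R11, R6, R7, R12

Distances from (47.2, -90.8):
R1: √((-148.2)² + (279.4)²) = √(21963.240 + 78064.360) = 316.3 nmi
R2: √((-329.6)² + (449.3)²) = √(108636.160 + 201870.490) = 557.2 nmi
R3: √((-429.4)² + (363.9)²) = √(184384.360 + 132423.210) = 562.9 nmi
R4: √((183.9)² + (372.9)²) = √(33819.210 + 139054.410) = 415.8 nmi
R5: √((-396.6)² + (320.4)²) = √(157291.560 + 102656.160) = 509.9 nmi
R6: √((137.7)² + (165.8)²) = √(18961.290 + 27489.640) = 215.5 nmi
R7: √((-222.3)² + (87.5)²) = √(49417.290 + 7656.250) = 238.9 nmi
R8: √((-341.1)² + (331.8)²) = √(116349.210 + 110091.240) = 475.9 nmi
R9: √((242.4)² + (147.1)²) = √(58757.760 + 21638.410) = 283.5 nmi
R10: √((202.1)² + (218.3)²) = √(40844.410 + 47654.890) = 297.5 nmi
R11: √((-49.4)² + (-118.3)²) = √(2440.360 + 13994.890) = 128.2 nmi
R12: √((-117.6)² + (219.6)²) = √(13829.760 + 48224.160) = 249.1 nmi
R13: √((-122.0)² + (364.0)²) = √(14884.000 + 132496.000) = 383.9 nmi
Sorted: R11 (128.2 nmi) < R6 (215.5 nmi) < R7 (238.9 nmi) < R12 (249.1 nmi) < R9 (283.5 nmi) < R10 (297.5 nmi) < …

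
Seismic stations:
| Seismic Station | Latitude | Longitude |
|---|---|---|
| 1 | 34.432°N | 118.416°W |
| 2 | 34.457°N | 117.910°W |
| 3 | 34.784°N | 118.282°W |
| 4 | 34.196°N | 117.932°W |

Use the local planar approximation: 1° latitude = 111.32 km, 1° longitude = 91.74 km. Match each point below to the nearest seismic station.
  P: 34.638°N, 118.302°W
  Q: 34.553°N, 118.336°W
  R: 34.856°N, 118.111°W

P at 34.638°N, 118.302°W:
  1: √((-0.206·111.32)² + (-0.114·91.74)²) = √(525.87295 + 109.37729) = 25.204 km
  2: √((-0.181·111.32)² + (0.392·91.74)²) = √(405.97898 + 1293.27120) = 41.222 km
  3: √((0.146·111.32)² + (0.020·91.74)²) = √(264.15091 + 3.36649) = 16.356 km
  4: √((-0.442·111.32)² + (0.370·91.74)²) = √(2420.97851 + 1152.18156) = 59.776 km
  → nearest: 3 (16.356 km)
Q at 34.553°N, 118.336°W:
  1: √((-0.121·111.32)² + (-0.080·91.74)²) = √(181.43336 + 53.86386) = 15.339 km
  2: √((-0.096·111.32)² + (0.426·91.74)²) = √(114.20598 + 1527.34332) = 40.516 km
  3: √((0.231·111.32)² + (0.054·91.74)²) = √(661.25711 + 24.54172) = 26.188 km
  4: √((-0.357·111.32)² + (0.404·91.74)²) = √(1579.36616 + 1373.66300) = 54.342 km
  → nearest: 1 (15.339 km)
R at 34.856°N, 118.111°W:
  1: √((-0.424·111.32)² + (-0.305·91.74)²) = √(2227.80979 + 782.91957) = 54.870 km
  2: √((-0.399·111.32)² + (0.201·91.74)²) = √(1972.84146 + 340.02401) = 48.092 km
  3: √((-0.072·111.32)² + (-0.171·91.74)²) = √(64.24087 + 246.09891) = 17.616 km
  4: √((-0.660·111.32)² + (0.179·91.74)²) = √(5398.01723 + 269.66435) = 75.284 km
  → nearest: 3 (17.616 km)

P→3; Q→1; R→3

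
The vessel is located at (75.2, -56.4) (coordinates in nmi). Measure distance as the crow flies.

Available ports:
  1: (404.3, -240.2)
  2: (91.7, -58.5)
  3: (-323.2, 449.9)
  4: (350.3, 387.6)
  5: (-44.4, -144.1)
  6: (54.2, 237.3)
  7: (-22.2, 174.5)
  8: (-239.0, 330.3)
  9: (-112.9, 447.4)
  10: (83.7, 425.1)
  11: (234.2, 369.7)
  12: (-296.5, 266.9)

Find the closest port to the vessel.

2

Distances from (75.2, -56.4):
1: 376.9 nmi
2: 16.6 nmi
3: 644.3 nmi
4: 522.3 nmi
5: 148.3 nmi
6: 294.4 nmi
7: 250.6 nmi
8: 498.3 nmi
9: 537.8 nmi
10: 481.6 nmi
11: 454.8 nmi
12: 492.6 nmi
Minimum: 2 at 16.6 nmi.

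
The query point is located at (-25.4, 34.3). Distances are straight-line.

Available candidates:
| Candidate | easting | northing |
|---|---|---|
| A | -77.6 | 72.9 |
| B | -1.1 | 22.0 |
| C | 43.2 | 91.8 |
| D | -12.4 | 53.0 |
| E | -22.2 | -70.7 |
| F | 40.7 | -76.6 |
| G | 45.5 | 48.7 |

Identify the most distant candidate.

F

Distances from (-25.4, 34.3):
A: 64.9
B: 27.2
C: 89.5
D: 22.8
E: 105.0
F: 129.1
G: 72.3
Maximum: F at 129.1.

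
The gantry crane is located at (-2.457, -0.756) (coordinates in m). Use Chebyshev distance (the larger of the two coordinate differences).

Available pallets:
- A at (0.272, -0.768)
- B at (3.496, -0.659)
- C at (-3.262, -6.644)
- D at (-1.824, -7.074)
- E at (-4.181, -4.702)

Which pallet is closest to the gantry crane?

A

Distances from (-2.457, -0.756):
A: 2.729 m
B: 5.953 m
C: 5.888 m
D: 6.318 m
E: 3.946 m
Minimum: A at 2.729 m.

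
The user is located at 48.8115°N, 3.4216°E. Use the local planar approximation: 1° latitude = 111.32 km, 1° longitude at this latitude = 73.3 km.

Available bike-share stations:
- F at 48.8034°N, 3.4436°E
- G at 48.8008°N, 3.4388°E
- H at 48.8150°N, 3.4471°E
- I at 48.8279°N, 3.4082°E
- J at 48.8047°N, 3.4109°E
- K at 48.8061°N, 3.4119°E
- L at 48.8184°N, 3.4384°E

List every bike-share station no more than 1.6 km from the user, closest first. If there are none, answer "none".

Distances from 48.8115°N, 3.4216°E:
F: 1.8476 km
G: 1.7344 km
H: 1.9093 km
I: 2.0731 km
J: 1.0900 km
K: 0.9311 km
L: 1.4514 km
Threshold 1.6 km: K (0.9311 km), J (1.0900 km), L (1.4514 km) are within range.

K, J, L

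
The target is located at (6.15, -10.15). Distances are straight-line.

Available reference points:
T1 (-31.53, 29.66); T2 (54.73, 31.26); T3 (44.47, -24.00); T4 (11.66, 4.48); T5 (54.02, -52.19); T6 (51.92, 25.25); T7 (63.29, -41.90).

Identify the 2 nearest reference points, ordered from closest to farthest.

Distances from (6.15, -10.15):
T1: 54.81
T2: 63.83
T3: 40.75
T4: 15.63
T5: 63.71
T6: 57.86
T7: 65.37
Sorted: T4 (15.63) < T3 (40.75) < T1 (54.81) < T6 (57.86) < …

T4, T3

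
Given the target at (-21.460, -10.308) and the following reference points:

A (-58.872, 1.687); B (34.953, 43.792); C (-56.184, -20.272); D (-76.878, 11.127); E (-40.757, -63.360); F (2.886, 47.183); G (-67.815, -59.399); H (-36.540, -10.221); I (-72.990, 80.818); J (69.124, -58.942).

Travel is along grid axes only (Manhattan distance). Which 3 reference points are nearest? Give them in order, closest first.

Distances from (-21.460, -10.308):
A: |-37.412| + |11.995| = 37.412 + 11.995 = 49.407
B: |56.413| + |54.100| = 56.413 + 54.100 = 110.513
C: |-34.724| + |-9.964| = 34.724 + 9.964 = 44.688
D: |-55.418| + |21.435| = 55.418 + 21.435 = 76.853
E: |-19.297| + |-53.052| = 19.297 + 53.052 = 72.349
F: |24.346| + |57.491| = 24.346 + 57.491 = 81.837
G: |-46.355| + |-49.091| = 46.355 + 49.091 = 95.446
H: |-15.080| + |0.087| = 15.080 + 0.087 = 15.167
I: |-51.530| + |91.126| = 51.530 + 91.126 = 142.656
J: |90.584| + |-48.634| = 90.584 + 48.634 = 139.218
Sorted: H (15.167) < C (44.688) < A (49.407) < E (72.349) < D (76.853) < …

H, C, A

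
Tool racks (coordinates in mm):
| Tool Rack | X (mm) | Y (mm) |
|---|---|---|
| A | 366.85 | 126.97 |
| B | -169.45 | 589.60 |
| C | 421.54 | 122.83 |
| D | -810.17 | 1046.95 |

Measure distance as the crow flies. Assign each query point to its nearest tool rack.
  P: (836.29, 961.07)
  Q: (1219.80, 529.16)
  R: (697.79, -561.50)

P→C; Q→C; R→C

P at (836.29, 961.07):
  A: √((-469.44)² + (-834.10)²) = √(220373.9136 + 695722.8100) = 957.13 mm
  B: √((-1005.74)² + (-371.47)²) = √(1011512.9476 + 137989.9609) = 1072.15 mm
  C: √((-414.75)² + (-838.24)²) = √(172017.5625 + 702646.2976) = 935.23 mm
  D: √((-1646.46)² + (85.88)²) = √(2710830.5316 + 7375.3744) = 1648.70 mm
  → nearest: C (935.23 mm)
Q at (1219.80, 529.16):
  A: √((-852.95)² + (-402.19)²) = √(727523.7025 + 161756.7961) = 943.02 mm
  B: √((-1389.25)² + (60.44)²) = √(1930015.5625 + 3652.9936) = 1390.56 mm
  C: √((-798.26)² + (-406.33)²) = √(637219.0276 + 165104.0689) = 895.72 mm
  D: √((-2029.97)² + (517.79)²) = √(4120778.2009 + 268106.4841) = 2094.97 mm
  → nearest: C (895.72 mm)
R at (697.79, -561.50):
  A: √((-330.94)² + (688.47)²) = √(109521.2836 + 473990.9409) = 763.88 mm
  B: √((-867.24)² + (1151.10)²) = √(752105.2176 + 1325031.2100) = 1441.23 mm
  C: √((-276.25)² + (684.33)²) = √(76314.0625 + 468307.5489) = 737.98 mm
  D: √((-1507.96)² + (1608.45)²) = √(2273943.3616 + 2587111.4025) = 2204.78 mm
  → nearest: C (737.98 mm)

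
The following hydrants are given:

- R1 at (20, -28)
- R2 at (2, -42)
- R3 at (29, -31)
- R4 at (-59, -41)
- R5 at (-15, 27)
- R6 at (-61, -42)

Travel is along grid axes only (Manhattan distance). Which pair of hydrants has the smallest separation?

Pairwise distances:
R4–R6: 3
R1–R3: 12
R1–R2: 32
R2–R3: 38
R2–R4: 62
R2–R6: 63
R2–R5: 86
R1–R5: 90
R1–R4: 92
R1–R6: 95
R3–R4: 98
R3–R6: 101
R3–R5: 102
R4–R5: 112
R5–R6: 115
Closest pair: R4–R6 at 3.

R4 and R6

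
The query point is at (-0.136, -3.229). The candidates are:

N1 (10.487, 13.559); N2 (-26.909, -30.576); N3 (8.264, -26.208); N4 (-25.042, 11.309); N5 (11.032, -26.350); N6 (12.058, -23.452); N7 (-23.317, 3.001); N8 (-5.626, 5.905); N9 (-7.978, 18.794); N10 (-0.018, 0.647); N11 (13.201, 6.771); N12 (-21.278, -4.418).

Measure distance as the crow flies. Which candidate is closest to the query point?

N10

Distances from (-0.136, -3.229):
N1: 19.867
N2: 38.271
N3: 24.466
N4: 28.839
N5: 25.677
N6: 23.615
N7: 24.004
N8: 10.657
N9: 23.378
N10: 3.878
N11: 16.670
N12: 21.175
Minimum: N10 at 3.878.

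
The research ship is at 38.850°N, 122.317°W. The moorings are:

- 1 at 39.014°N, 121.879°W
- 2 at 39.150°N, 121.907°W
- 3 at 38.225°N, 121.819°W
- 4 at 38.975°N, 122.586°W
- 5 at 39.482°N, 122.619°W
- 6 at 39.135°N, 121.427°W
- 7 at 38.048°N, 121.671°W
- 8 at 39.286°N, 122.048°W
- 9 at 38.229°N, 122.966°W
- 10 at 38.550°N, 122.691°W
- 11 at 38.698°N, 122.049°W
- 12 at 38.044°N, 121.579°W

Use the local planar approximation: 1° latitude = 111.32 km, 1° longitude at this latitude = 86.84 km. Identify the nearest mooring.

Distances from 38.850°N, 122.317°W:
1: √((0.164·111.32)² + (0.438·86.84)²) = √(333.29906 + 1446.73121) = 42.190 km
2: √((0.300·111.32)² + (0.410·86.84)²) = √(1115.29282 + 1267.67330) = 48.816 km
3: √((-0.625·111.32)² + (0.498·86.84)²) = √(4840.68062 + 1870.24419) = 81.920 km
4: √((0.125·111.32)² + (-0.269·86.84)²) = √(193.62722 + 545.68773) = 27.190 km
5: √((0.632·111.32)² + (-0.302·86.84)²) = √(4949.71909 + 687.78629) = 75.083 km
6: √((0.285·111.32)² + (0.890·86.84)²) = √(1006.55177 + 5973.37311) = 83.546 km
7: √((-0.802·111.32)² + (0.646·86.84)²) = √(7970.67556 + 3147.05741) = 105.441 km
8: √((0.436·111.32)² + (0.269·86.84)²) = √(2355.69670 + 545.68773) = 53.865 km
9: √((-0.621·111.32)² + (-0.649·86.84)²) = √(4778.91819 + 3176.35492) = 89.192 km
10: √((-0.300·111.32)² + (-0.374·86.84)²) = √(1115.29282 + 1054.83088) = 46.585 km
11: √((-0.152·111.32)² + (0.268·86.84)²) = √(286.30806 + 541.63811) = 28.774 km
12: √((-0.806·111.32)² + (0.738·86.84)²) = √(8050.38182 + 4107.26149) = 110.262 km
Minimum: 4 at 27.190 km.

4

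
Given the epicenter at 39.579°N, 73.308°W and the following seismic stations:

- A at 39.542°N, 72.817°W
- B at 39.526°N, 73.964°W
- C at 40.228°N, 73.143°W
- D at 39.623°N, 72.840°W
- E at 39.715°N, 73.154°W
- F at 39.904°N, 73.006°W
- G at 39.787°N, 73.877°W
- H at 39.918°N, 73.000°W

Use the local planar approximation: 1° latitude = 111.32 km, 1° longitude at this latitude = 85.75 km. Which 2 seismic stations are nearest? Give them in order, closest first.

Distances from 39.579°N, 73.308°W:
A: 42.304 km
B: 56.561 km
C: 73.619 km
D: 40.429 km
E: 20.090 km
F: 44.492 km
G: 54.007 km
H: 46.061 km
Sorted: E (20.090 km) < D (40.429 km) < A (42.304 km) < F (44.492 km) < …

E, D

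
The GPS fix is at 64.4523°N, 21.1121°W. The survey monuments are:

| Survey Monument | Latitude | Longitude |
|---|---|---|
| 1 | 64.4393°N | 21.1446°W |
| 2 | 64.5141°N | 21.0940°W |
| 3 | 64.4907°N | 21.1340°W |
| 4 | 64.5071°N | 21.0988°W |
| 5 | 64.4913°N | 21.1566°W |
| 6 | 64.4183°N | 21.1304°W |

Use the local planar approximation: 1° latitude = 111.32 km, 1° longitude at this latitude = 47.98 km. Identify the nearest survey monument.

1

Distances from 64.4523°N, 21.1121°W:
1: 2.1274 km
2: 6.9342 km
3: 4.4019 km
4: 6.1336 km
5: 4.8381 km
6: 3.8854 km
Minimum: 1 at 2.1274 km.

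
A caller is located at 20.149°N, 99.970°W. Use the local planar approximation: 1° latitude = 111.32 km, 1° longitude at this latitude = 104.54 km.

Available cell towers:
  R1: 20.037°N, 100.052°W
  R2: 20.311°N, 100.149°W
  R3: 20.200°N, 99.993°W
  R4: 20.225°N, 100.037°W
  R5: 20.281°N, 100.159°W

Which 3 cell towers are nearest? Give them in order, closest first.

R3, R4, R1

Distances from 20.149°N, 99.970°W:
R1: √((-0.112·111.32)² + (-0.082·104.54)²) = √(155.44703 + 73.48398) = 15.130 km
R2: √((0.162·111.32)² + (-0.179·104.54)²) = √(325.21939 + 350.16364) = 25.988 km
R3: √((0.051·111.32)² + (-0.023·104.54)²) = √(32.23196 + 5.78124) = 6.165 km
R4: √((0.076·111.32)² + (-0.067·104.54)²) = √(71.57701 + 49.05854) = 10.983 km
R5: √((0.132·111.32)² + (-0.189·104.54)²) = √(215.92069 + 390.38093) = 24.623 km
Sorted: R3 (6.165 km) < R4 (10.983 km) < R1 (15.130 km) < R5 (24.623 km) < R2 (25.988 km)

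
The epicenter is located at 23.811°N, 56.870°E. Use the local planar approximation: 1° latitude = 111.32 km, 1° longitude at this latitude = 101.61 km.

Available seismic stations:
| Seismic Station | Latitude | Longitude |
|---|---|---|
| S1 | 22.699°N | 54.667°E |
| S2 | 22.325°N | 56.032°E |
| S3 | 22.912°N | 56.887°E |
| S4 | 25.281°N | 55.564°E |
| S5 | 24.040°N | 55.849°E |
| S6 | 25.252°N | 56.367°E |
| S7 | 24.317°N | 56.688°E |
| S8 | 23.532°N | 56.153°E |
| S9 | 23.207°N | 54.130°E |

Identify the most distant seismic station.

Distances from 23.811°N, 56.870°E:
S1: √((-1.112·111.32)² + (-2.203·101.61)²) = √(15323.42933 + 50107.40330) = 255.795 km
S2: √((-1.486·111.32)² + (-0.838·101.61)²) = √(27364.27928 + 7250.38285) = 186.050 km
S3: √((-0.899·111.32)² + (0.017·101.61)²) = √(10015.34188 + 2.98381) = 100.092 km
S4: √((1.470·111.32)² + (-1.306·101.61)²) = √(26778.18051 + 17609.99597) = 210.685 km
S5: √((0.229·111.32)² + (-1.021·101.61)²) = √(649.85634 + 10762.77811) = 106.830 km
S6: √((1.441·111.32)² + (-0.503·101.61)²) = √(25732.04824 + 2612.21472) = 168.358 km
S7: √((0.506·111.32)² + (-0.182·101.61)²) = √(3172.83457 + 341.99179) = 59.286 km
S8: √((-0.279·111.32)² + (-0.717·101.61)²) = √(964.61676 + 5307.75923) = 79.198 km
S9: √((-0.604·111.32)² + (-2.740·101.61)²) = √(4520.85182 + 77512.90765) = 286.415 km
Maximum: S9 at 286.415 km.

S9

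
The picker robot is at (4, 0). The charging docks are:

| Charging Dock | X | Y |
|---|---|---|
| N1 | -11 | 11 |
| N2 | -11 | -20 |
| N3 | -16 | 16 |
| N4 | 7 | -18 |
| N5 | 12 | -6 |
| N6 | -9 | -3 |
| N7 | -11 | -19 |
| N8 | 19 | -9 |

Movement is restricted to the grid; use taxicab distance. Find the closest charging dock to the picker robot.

N5

Distances from (4, 0):
N1: 26
N2: 35
N3: 36
N4: 21
N5: 14
N6: 16
N7: 34
N8: 24
Minimum: N5 at 14.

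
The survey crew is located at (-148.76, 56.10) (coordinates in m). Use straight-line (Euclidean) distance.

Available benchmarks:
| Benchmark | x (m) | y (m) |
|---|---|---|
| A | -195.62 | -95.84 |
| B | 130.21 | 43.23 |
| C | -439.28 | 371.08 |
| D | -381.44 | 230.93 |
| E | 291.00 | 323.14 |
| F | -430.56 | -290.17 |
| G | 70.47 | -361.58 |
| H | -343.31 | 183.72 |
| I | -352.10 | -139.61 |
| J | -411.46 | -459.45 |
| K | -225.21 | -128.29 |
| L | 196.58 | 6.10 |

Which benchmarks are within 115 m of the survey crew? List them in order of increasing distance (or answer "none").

none

Distances from (-148.76, 56.10):
A: 159.00 m
B: 279.27 m
C: 428.50 m
D: 291.04 m
E: 514.49 m
F: 446.45 m
G: 471.72 m
H: 232.67 m
I: 282.22 m
J: 578.62 m
K: 199.61 m
L: 348.94 m
Threshold 115 m: none within range.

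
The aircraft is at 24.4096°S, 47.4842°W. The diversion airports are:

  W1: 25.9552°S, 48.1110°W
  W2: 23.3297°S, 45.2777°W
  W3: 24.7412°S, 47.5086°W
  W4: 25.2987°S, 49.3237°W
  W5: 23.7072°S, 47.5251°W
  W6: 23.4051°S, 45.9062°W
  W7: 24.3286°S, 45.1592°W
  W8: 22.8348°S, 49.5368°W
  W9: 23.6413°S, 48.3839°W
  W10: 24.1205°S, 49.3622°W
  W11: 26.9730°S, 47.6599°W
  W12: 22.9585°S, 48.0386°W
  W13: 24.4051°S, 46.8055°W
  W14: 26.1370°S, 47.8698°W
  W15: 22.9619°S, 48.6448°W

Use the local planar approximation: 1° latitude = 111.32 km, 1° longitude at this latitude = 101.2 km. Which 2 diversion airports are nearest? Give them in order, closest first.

W3, W13

Distances from 24.4096°S, 47.4842°W:
W1: √((-1.5456·111.32)² + (-0.6268·101.2)²) = √(29603.333206 + 4023.638922) = 183.3766 km
W2: √((1.0799·111.32)² + (2.2065·101.2)²) = √(14451.518317 + 49861.907485) = 253.6009 km
W3: √((-0.3316·111.32)² + (-0.0244·101.2)²) = √(1362.622134 + 6.097344) = 36.9962 km
W4: √((-0.8891·111.32)² + (-1.8395·101.2)²) = √(9795.973821 + 34654.577575) = 210.8330 km
W5: √((0.7024·111.32)² + (-0.0409·101.2)²) = √(6113.858753 + 17.131983) = 78.3006 km
W6: √((1.0045·111.32)² + (1.5780·101.2)²) = √(12503.922622 + 25502.045881) = 194.9512 km
W7: √((0.0810·111.32)² + (2.3250·101.2)²) = √(81.304846 + 55361.384100) = 235.4627 km
W8: √((1.5748·111.32)² + (-2.0526·101.2)²) = √(30732.451687 + 43148.894583) = 271.8112 km
W9: √((0.7683·111.32)² + (-0.8997·101.2)²) = √(7314.894413 + 8290.036944) = 124.9197 km
W10: √((0.2891·111.32)² + (-1.8780·101.2)²) = √(1035.720515 + 36120.370873) = 192.7592 km
W11: √((-2.5634·111.32)² + (-0.1757·101.2)²) = √(81429.010101 + 316.158271) = 285.9111 km
W12: √((1.4511·111.32)² + (-0.5544·101.2)²) = √(26094.025325 + 3147.802444) = 171.0024 km
W13: √((0.0045·111.32)² + (0.6787·101.2)²) = √(0.250941 + 4717.552298) = 68.6863 km
W14: √((-1.7274·111.32)² + (-0.3856·101.2)²) = √(36977.047047 + 1522.772676) = 196.2137 km
W15: √((1.4477·111.32)² + (-1.1606·101.2)²) = √(25971.889361 + 13795.141435) = 199.4167 km
Sorted: W3 (36.9962 km) < W13 (68.6863 km) < W5 (78.3006 km) < W9 (124.9197 km) < …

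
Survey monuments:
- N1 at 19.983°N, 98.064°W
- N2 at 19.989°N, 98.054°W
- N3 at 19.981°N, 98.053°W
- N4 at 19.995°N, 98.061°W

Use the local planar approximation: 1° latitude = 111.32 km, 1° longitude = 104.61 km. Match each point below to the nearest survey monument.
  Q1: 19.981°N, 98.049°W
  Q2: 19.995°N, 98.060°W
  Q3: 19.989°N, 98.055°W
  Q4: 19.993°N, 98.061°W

Q1 at 19.981°N, 98.049°W:
  N1: 1.584866 km
  N2: 1.032801 km
  N3: 0.418440 km
  N4: 2.001172 km
  → nearest: N3 (0.418440 km)
Q2 at 19.995°N, 98.060°W:
  N1: 1.399843 km
  N2: 0.916556 km
  N3: 1.721941 km
  N4: 0.104610 km
  → nearest: N4 (0.104610 km)
Q3 at 19.989°N, 98.055°W:
  N1: 1.154349 km
  N2: 0.104610 km
  N3: 0.914806 km
  N4: 0.916556 km
  → nearest: N2 (0.104610 km)
Q4 at 19.993°N, 98.061°W:
  N1: 1.156591 km
  N2: 0.857026 km
  N3: 1.576336 km
  N4: 0.222640 km
  → nearest: N4 (0.222640 km)

Q1→N3; Q2→N4; Q3→N2; Q4→N4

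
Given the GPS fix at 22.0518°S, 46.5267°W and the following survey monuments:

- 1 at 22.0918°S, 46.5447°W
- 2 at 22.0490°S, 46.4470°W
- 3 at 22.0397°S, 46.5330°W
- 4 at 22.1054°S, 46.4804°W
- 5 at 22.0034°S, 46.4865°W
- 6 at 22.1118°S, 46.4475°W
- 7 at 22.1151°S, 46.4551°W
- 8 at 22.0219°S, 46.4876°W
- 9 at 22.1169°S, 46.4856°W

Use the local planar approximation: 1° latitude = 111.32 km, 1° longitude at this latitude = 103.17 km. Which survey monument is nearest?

3

Distances from 22.0518°S, 46.5267°W:
1: √((-0.0400·111.32)² + (-0.0180·103.17)²) = √(19.827428 + 3.448672) = 4.8245 km
2: √((0.0028·111.32)² + (0.0797·103.17)²) = √(0.097154 + 67.611957) = 8.2286 km
3: √((0.0121·111.32)² + (-0.0063·103.17)²) = √(1.814334 + 0.422462) = 1.4956 km
4: √((-0.0536·111.32)² + (0.0463·103.17)²) = √(35.602129 + 22.817541) = 7.6433 km
5: √((0.0484·111.32)² + (0.0402·103.17)²) = √(29.029337 + 17.201209) = 6.7993 km
6: √((-0.0600·111.32)² + (0.0792·103.17)²) = √(44.611713 + 66.766287) = 10.5536 km
7: √((-0.0633·111.32)² + (0.0716·103.17)²) = √(49.653951 + 54.567355) = 10.2089 km
8: √((0.0299·111.32)² + (0.0391·103.17)²) = √(11.078699 + 16.272728) = 5.2299 km
9: √((-0.0651·111.32)² + (0.0411·103.17)²) = √(52.518023 + 17.980034) = 8.3963 km
Minimum: 3 at 1.4956 km.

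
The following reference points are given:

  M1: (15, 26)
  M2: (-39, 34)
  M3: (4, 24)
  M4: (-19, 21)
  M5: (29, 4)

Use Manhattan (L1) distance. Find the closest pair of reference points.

M1 and M3

Pairwise distances:
M1–M3: |-11| + |-2| = 11 + 2 = 13
M3–M4: |-23| + |-3| = 23 + 3 = 26
M2–M4: |20| + |-13| = 20 + 13 = 33
M1–M5: |14| + |-22| = 14 + 22 = 36
M1–M4: |-34| + |-5| = 34 + 5 = 39
M3–M5: |25| + |-20| = 25 + 20 = 45
M2–M3: |43| + |-10| = 43 + 10 = 53
M1–M2: |-54| + |8| = 54 + 8 = 62
M4–M5: |48| + |-17| = 48 + 17 = 65
M2–M5: |68| + |-30| = 68 + 30 = 98
Closest pair: M1–M3 at 13.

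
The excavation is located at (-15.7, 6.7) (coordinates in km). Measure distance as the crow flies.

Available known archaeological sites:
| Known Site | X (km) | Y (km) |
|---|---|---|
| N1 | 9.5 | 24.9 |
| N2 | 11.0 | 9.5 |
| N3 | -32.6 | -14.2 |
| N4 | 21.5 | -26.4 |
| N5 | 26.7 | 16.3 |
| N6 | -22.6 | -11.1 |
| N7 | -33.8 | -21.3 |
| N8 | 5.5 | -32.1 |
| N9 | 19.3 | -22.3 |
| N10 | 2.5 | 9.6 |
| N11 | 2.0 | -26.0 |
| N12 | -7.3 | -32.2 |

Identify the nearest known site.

N10

Distances from (-15.7, 6.7):
N1: 31.1 km
N2: 26.8 km
N3: 26.9 km
N4: 49.8 km
N5: 43.5 km
N6: 19.1 km
N7: 33.3 km
N8: 44.2 km
N9: 45.5 km
N10: 18.4 km
N11: 37.2 km
N12: 39.8 km
Minimum: N10 at 18.4 km.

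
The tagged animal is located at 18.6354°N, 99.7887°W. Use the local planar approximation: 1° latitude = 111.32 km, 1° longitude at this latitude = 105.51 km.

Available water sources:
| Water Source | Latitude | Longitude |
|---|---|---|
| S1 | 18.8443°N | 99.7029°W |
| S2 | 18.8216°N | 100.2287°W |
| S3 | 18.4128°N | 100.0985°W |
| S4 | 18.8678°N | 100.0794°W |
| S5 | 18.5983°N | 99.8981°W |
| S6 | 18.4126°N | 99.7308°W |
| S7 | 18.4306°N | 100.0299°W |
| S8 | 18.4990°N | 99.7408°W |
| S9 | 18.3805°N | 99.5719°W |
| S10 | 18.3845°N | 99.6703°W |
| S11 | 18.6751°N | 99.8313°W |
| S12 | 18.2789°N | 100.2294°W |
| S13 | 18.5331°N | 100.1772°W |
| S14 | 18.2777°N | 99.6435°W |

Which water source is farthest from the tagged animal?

S12

Distances from 18.6354°N, 99.7887°W:
S1: 24.9547 km
S2: 50.8416 km
S3: 41.0180 km
S4: 40.1255 km
S5: 12.2594 km
S6: 25.5434 km
S7: 34.1675 km
S8: 16.0030 km
S9: 36.4474 km
S10: 30.5967 km
S11: 6.3035 km
S12: 61.1313 km
S13: 42.5431 km
S14: 42.6646 km
Maximum: S12 at 61.1313 km.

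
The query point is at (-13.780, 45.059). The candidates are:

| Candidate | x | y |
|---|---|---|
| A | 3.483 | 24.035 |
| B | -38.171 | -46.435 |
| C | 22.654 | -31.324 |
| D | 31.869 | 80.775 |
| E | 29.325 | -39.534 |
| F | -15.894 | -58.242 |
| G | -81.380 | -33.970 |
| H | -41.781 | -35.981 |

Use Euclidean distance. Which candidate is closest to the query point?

A

Distances from (-13.780, 45.059):
A: √((17.263)² + (-21.024)²) = √(298.01117 + 442.00858) = 27.203
B: √((-24.391)² + (-91.494)²) = √(594.92088 + 8371.15204) = 94.689
C: √((36.434)² + (-76.383)²) = √(1327.43636 + 5834.36269) = 84.627
D: √((45.649)² + (35.716)²) = √(2083.83120 + 1275.63266) = 57.961
E: √((43.105)² + (-84.593)²) = √(1858.04102 + 7155.97565) = 94.942
F: √((-2.114)² + (-103.301)²) = √(4.46900 + 10671.09660) = 103.323
G: √((-67.600)² + (-79.029)²) = √(4569.76000 + 6245.58284) = 103.997
H: √((-28.001)² + (-81.040)²) = √(784.05600 + 6567.48160) = 85.741
Minimum: A at 27.203.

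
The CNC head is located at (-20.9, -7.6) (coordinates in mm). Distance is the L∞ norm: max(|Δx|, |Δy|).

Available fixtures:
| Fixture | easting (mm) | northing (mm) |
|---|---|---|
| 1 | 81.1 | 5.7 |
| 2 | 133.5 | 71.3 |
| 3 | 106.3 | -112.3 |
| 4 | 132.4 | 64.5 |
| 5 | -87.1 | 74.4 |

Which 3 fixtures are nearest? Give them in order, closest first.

Distances from (-20.9, -7.6):
1: max(|102.0|, |13.3|) = 102.0 mm
2: max(|154.4|, |78.9|) = 154.4 mm
3: max(|127.2|, |-104.7|) = 127.2 mm
4: max(|153.3|, |72.1|) = 153.3 mm
5: max(|-66.2|, |82.0|) = 82.0 mm
Sorted: 5 (82.0 mm) < 1 (102.0 mm) < 3 (127.2 mm) < 4 (153.3 mm) < 2 (154.4 mm)

5, 1, 3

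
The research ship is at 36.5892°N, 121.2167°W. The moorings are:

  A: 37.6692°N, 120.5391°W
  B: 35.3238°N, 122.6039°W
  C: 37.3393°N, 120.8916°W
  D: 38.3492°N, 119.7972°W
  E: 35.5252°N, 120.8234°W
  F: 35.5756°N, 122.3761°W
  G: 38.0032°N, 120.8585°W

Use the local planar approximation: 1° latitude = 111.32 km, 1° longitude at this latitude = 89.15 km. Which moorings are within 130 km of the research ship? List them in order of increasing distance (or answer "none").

C, E

Distances from 36.5892°N, 121.2167°W:
A: 134.5486 km
B: 187.4480 km
C: 88.3880 km
D: 233.2389 km
E: 123.5253 km
F: 153.0193 km
G: 160.6130 km
Threshold 130 km: C (88.3880 km), E (123.5253 km) are within range.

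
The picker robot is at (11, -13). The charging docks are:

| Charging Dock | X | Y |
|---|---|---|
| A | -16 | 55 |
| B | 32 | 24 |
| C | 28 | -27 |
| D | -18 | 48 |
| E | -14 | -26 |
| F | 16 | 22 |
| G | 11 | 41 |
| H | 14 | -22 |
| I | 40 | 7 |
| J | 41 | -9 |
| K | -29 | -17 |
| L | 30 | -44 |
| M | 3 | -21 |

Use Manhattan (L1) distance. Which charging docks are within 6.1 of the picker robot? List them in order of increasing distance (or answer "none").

none

Distances from (11, -13):
A: |-27| + |68| = 27 + 68 = 95
B: |21| + |37| = 21 + 37 = 58
C: |17| + |-14| = 17 + 14 = 31
D: |-29| + |61| = 29 + 61 = 90
E: |-25| + |-13| = 25 + 13 = 38
F: |5| + |35| = 5 + 35 = 40
G: |0| + |54| = 0 + 54 = 54
H: |3| + |-9| = 3 + 9 = 12
I: |29| + |20| = 29 + 20 = 49
J: |30| + |4| = 30 + 4 = 34
K: |-40| + |-4| = 40 + 4 = 44
L: |19| + |-31| = 19 + 31 = 50
M: |-8| + |-8| = 8 + 8 = 16
Threshold 6.1: none within range.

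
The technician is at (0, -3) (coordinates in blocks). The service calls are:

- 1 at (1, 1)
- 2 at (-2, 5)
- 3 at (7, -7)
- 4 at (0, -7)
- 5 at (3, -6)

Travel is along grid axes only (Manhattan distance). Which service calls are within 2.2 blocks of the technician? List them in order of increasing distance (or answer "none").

none

Distances from (0, -3):
1: |1| + |4| = 1 + 4 = 5 blocks
2: |-2| + |8| = 2 + 8 = 10 blocks
3: |7| + |-4| = 7 + 4 = 11 blocks
4: |0| + |-4| = 0 + 4 = 4 blocks
5: |3| + |-3| = 3 + 3 = 6 blocks
Threshold 2.2 blocks: none within range.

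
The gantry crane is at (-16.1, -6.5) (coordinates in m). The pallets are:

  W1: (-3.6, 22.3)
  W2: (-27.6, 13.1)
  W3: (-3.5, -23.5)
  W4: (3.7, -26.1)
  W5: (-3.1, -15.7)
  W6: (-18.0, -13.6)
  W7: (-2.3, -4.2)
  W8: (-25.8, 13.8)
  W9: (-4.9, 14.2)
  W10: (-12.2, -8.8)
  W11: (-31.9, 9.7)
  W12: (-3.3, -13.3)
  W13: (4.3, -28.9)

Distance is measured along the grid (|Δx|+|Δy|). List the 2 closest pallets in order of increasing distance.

W10, W6

Distances from (-16.1, -6.5):
W1: 41.3 m
W2: 31.1 m
W3: 29.6 m
W4: 39.4 m
W5: 22.2 m
W6: 9.0 m
W7: 16.1 m
W8: 30.0 m
W9: 31.9 m
W10: 6.2 m
W11: 32.0 m
W12: 19.6 m
W13: 42.8 m
Sorted: W10 (6.2 m) < W6 (9.0 m) < W7 (16.1 m) < W12 (19.6 m) < …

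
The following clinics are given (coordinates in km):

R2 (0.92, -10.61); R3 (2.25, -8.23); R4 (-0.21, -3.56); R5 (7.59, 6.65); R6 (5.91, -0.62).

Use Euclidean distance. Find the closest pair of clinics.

Pairwise distances:
R2–R3: √((1.33)² + (2.38)²) = √(1.7689 + 5.6644) = 2.73 km
R3–R4: √((-2.46)² + (4.67)²) = √(6.0516 + 21.8089) = 5.28 km
R4–R6: √((6.12)² + (2.94)²) = √(37.4544 + 8.6436) = 6.79 km
R2–R4: √((-1.13)² + (7.05)²) = √(1.2769 + 49.7025) = 7.14 km
R5–R6: √((-1.68)² + (-7.27)²) = √(2.8224 + 52.8529) = 7.46 km
R3–R6: √((3.66)² + (7.61)²) = √(13.3956 + 57.9121) = 8.44 km
R2–R6: √((4.99)² + (9.99)²) = √(24.9001 + 99.8001) = 11.17 km
R4–R5: √((7.80)² + (10.21)²) = √(60.8400 + 104.2441) = 12.85 km
R3–R5: √((5.34)² + (14.88)²) = √(28.5156 + 221.4144) = 15.81 km
R2–R5: √((6.67)² + (17.26)²) = √(44.4889 + 297.9076) = 18.50 km
Closest pair: R2–R3 at 2.73 km.

R2 and R3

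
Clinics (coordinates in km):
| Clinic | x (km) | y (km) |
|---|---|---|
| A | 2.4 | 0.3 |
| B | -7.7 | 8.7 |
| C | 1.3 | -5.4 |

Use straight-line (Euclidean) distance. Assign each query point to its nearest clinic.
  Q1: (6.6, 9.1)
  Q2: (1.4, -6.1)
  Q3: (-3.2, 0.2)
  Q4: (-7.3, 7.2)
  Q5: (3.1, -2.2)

Q1→A; Q2→C; Q3→A; Q4→B; Q5→A

Q1 at (6.6, 9.1):
  A: √((-4.2)² + (-8.8)²) = √(17.6400 + 77.4400) = 9.75 km
  B: √((-14.3)² + (-0.4)²) = √(204.4900 + 0.1600) = 14.31 km
  C: √((-5.3)² + (-14.5)²) = √(28.0900 + 210.2500) = 15.44 km
  → nearest: A (9.75 km)
Q2 at (1.4, -6.1):
  A: √((1.0)² + (6.4)²) = √(1.0000 + 40.9600) = 6.48 km
  B: √((-9.1)² + (14.8)²) = √(82.8100 + 219.0400) = 17.37 km
  C: √((-0.1)² + (0.7)²) = √(0.0100 + 0.4900) = 0.71 km
  → nearest: C (0.71 km)
Q3 at (-3.2, 0.2):
  A: √((5.6)² + (0.1)²) = √(31.3600 + 0.0100) = 5.60 km
  B: √((-4.5)² + (8.5)²) = √(20.2500 + 72.2500) = 9.62 km
  C: √((4.5)² + (-5.6)²) = √(20.2500 + 31.3600) = 7.18 km
  → nearest: A (5.60 km)
Q4 at (-7.3, 7.2):
  A: √((9.7)² + (-6.9)²) = √(94.0900 + 47.6100) = 11.90 km
  B: √((-0.4)² + (1.5)²) = √(0.1600 + 2.2500) = 1.55 km
  C: √((8.6)² + (-12.6)²) = √(73.9600 + 158.7600) = 15.26 km
  → nearest: B (1.55 km)
Q5 at (3.1, -2.2):
  A: √((-0.7)² + (2.5)²) = √(0.4900 + 6.2500) = 2.60 km
  B: √((-10.8)² + (10.9)²) = √(116.6400 + 118.8100) = 15.34 km
  C: √((-1.8)² + (-3.2)²) = √(3.2400 + 10.2400) = 3.67 km
  → nearest: A (2.60 km)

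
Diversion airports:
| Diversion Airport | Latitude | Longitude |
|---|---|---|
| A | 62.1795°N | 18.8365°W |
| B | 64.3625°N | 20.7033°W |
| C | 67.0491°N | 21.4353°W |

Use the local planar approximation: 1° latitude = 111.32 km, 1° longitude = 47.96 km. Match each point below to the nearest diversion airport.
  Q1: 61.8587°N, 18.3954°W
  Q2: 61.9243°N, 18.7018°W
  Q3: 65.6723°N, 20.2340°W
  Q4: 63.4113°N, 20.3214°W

Q1→A; Q2→A; Q3→B; Q4→B

Q1 at 61.8587°N, 18.3954°W:
  A: 41.5072 km
  B: 299.8968 km
  C: 595.9054 km
  → nearest: A (41.5072 km)
Q2 at 61.9243°N, 18.7018°W:
  A: 29.1341 km
  B: 287.8949 km
  C: 585.3621 km
  → nearest: A (29.1341 km)
Q3 at 65.6723°N, 20.2340°W:
  A: 394.5530 km
  B: 147.5339 km
  C: 163.7366 km
  → nearest: B (147.5339 km)
Q4 at 63.4113°N, 20.3214°W:
  A: 154.5143 km
  B: 107.4600 km
  C: 408.4685 km
  → nearest: B (107.4600 km)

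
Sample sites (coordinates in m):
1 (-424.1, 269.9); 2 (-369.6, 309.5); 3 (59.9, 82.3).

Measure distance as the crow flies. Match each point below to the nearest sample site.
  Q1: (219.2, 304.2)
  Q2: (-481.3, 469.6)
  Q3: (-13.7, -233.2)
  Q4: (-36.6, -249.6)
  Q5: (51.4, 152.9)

Q1→3; Q2→2; Q3→3; Q4→3; Q5→3

Q1 at (219.2, 304.2):
  1: √((-643.3)² + (-34.3)²) = √(413834.890 + 1176.490) = 644.2 m
  2: √((-588.8)² + (5.3)²) = √(346685.440 + 28.090) = 588.8 m
  3: √((-159.3)² + (-221.9)²) = √(25376.490 + 49239.610) = 273.2 m
  → nearest: 3 (273.2 m)
Q2 at (-481.3, 469.6):
  1: √((57.2)² + (-199.7)²) = √(3271.840 + 39880.090) = 207.7 m
  2: √((111.7)² + (-160.1)²) = √(12476.890 + 25632.010) = 195.2 m
  3: √((541.2)² + (-387.3)²) = √(292897.440 + 150001.290) = 665.5 m
  → nearest: 2 (195.2 m)
Q3 at (-13.7, -233.2):
  1: √((-410.4)² + (503.1)²) = √(168428.160 + 253109.610) = 649.3 m
  2: √((-355.9)² + (542.7)²) = √(126664.810 + 294523.290) = 649.0 m
  3: √((73.6)² + (315.5)²) = √(5416.960 + 99540.250) = 324.0 m
  → nearest: 3 (324.0 m)
Q4 at (-36.6, -249.6):
  1: √((-387.5)² + (519.5)²) = √(150156.250 + 269880.250) = 648.1 m
  2: √((-333.0)² + (559.1)²) = √(110889.000 + 312592.810) = 650.8 m
  3: √((96.5)² + (331.9)²) = √(9312.250 + 110157.610) = 345.6 m
  → nearest: 3 (345.6 m)
Q5 at (51.4, 152.9):
  1: √((-475.5)² + (117.0)²) = √(226100.250 + 13689.000) = 489.7 m
  2: √((-421.0)² + (156.6)²) = √(177241.000 + 24523.560) = 449.2 m
  3: √((8.5)² + (-70.6)²) = √(72.250 + 4984.360) = 71.1 m
  → nearest: 3 (71.1 m)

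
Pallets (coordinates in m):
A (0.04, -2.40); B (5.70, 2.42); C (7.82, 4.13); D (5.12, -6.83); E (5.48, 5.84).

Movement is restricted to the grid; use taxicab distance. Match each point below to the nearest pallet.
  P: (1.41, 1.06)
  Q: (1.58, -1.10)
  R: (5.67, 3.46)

P at (1.41, 1.06):
  A: |-1.37| + |-3.46| = 1.37 + 3.46 = 4.83000 m
  B: |4.29| + |1.36| = 4.29 + 1.36 = 5.65000 m
  C: |6.41| + |3.07| = 6.41 + 3.07 = 9.48000 m
  D: |3.71| + |-7.89| = 3.71 + 7.89 = 11.60000 m
  E: |4.07| + |4.78| = 4.07 + 4.78 = 8.85000 m
  → nearest: A (4.83000 m)
Q at (1.58, -1.10):
  A: |-1.54| + |-1.30| = 1.54 + 1.30 = 2.84000 m
  B: |4.12| + |3.52| = 4.12 + 3.52 = 7.64000 m
  C: |6.24| + |5.23| = 6.24 + 5.23 = 11.47000 m
  D: |3.54| + |-5.73| = 3.54 + 5.73 = 9.27000 m
  E: |3.90| + |6.94| = 3.90 + 6.94 = 10.84000 m
  → nearest: A (2.84000 m)
R at (5.67, 3.46):
  A: |-5.63| + |-5.86| = 5.63 + 5.86 = 11.49000 m
  B: |0.03| + |-1.04| = 0.03 + 1.04 = 1.07000 m
  C: |2.15| + |0.67| = 2.15 + 0.67 = 2.82000 m
  D: |-0.55| + |-10.29| = 0.55 + 10.29 = 10.84000 m
  E: |-0.19| + |2.38| = 0.19 + 2.38 = 2.57000 m
  → nearest: B (1.07000 m)

P→A; Q→A; R→B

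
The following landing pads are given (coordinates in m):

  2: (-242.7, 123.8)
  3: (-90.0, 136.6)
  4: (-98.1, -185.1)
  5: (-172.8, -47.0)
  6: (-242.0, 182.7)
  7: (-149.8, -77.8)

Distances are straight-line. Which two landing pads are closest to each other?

Pairwise distances:
5–7: 38.4 m
2–6: 58.9 m
4–7: 119.1 m
2–3: 153.2 m
4–5: 157.0 m
3–6: 158.8 m
2–5: 184.5 m
3–5: 201.4 m
2–7: 222.0 m
3–7: 222.6 m
5–6: 239.9 m
6–7: 276.3 m
3–4: 321.8 m
2–4: 341.1 m
4–6: 394.9 m
Closest pair: 5–7 at 38.4 m.

5 and 7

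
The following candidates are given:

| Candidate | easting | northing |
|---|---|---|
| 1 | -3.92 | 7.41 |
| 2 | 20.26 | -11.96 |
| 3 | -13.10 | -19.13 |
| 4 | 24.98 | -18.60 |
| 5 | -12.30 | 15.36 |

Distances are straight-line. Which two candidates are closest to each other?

Pairwise distances:
2–4: 8.15
1–5: 11.55
1–3: 28.08
1–2: 30.98
2–3: 34.12
3–5: 34.50
3–4: 38.08
1–4: 38.88
2–5: 42.50
4–5: 50.43
Closest pair: 2–4 at 8.15.

2 and 4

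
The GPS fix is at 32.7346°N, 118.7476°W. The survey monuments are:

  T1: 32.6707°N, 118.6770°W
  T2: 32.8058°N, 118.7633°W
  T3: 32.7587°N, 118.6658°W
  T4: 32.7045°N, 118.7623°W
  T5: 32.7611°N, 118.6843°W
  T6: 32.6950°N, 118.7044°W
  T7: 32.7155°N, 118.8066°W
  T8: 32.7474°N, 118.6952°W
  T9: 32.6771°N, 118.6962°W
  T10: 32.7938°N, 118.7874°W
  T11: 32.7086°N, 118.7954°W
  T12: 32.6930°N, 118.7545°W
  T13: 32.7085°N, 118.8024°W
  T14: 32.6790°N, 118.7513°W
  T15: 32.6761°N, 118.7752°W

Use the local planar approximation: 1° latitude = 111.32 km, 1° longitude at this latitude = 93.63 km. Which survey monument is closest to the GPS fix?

Distances from 32.7346°N, 118.7476°W:
T1: √((-0.0639·111.32)² + (0.0706·93.63)²) = √(50.599720 + 43.695775) = 9.7106 km
T2: √((0.0712·111.32)² + (-0.0157·93.63)²) = √(62.821222 + 2.160874) = 8.0611 km
T3: √((0.0241·111.32)² + (0.0818·93.63)²) = √(7.197480 + 58.659270) = 8.1152 km
T4: √((-0.0301·111.32)² + (-0.0147·93.63)²) = √(11.227405 + 1.894370) = 3.6224 km
T5: √((0.0265·111.32)² + (0.0633·93.63)²) = √(8.702382 + 35.126709) = 6.6204 km
T6: √((-0.0396·111.32)² + (0.0432·93.63)²) = √(19.432862 + 16.360536) = 5.9828 km
T7: √((-0.0191·111.32)² + (-0.0590·93.63)²) = √(4.520777 + 30.516454) = 5.9192 km
T8: √((0.0128·111.32)² + (0.0524·93.63)²) = √(2.030329 + 24.070916) = 5.1089 km
T9: √((-0.0575·111.32)² + (0.0514·93.63)²) = √(40.971521 + 23.160946) = 8.0083 km
T10: √((0.0592·111.32)² + (-0.0398·93.63)²) = √(43.429998 + 13.886608) = 7.5708 km
T11: √((-0.0260·111.32)² + (-0.0478·93.63)²) = √(8.377088 + 20.030226) = 5.3299 km
T12: √((-0.0416·111.32)² + (-0.0069·93.63)²) = √(21.445346 + 0.417377) = 4.6758 km
T13: √((-0.0261·111.32)² + (-0.0548·93.63)²) = √(8.441651 + 26.326381) = 5.8964 km
T14: √((-0.0556·111.32)² + (-0.0037·93.63)²) = √(38.308573 + 0.120014) = 6.1991 km
T15: √((-0.0585·111.32)² + (-0.0276·93.63)²) = √(42.409009 + 6.678028) = 7.0062 km
Minimum: T4 at 3.6224 km.

T4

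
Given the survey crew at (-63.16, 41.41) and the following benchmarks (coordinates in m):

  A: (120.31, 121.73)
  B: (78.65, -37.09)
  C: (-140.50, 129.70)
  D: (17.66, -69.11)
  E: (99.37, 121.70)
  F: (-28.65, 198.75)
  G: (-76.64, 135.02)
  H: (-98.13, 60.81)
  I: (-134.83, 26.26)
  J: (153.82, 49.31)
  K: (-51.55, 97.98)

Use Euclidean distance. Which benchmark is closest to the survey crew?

H

Distances from (-63.16, 41.41):
A: √((183.47)² + (80.32)²) = √(33661.2409 + 6451.3024) = 200.28 m
B: √((141.81)² + (-78.50)²) = √(20110.0761 + 6162.2500) = 162.09 m
C: √((-77.34)² + (88.29)²) = √(5981.4756 + 7795.1241) = 117.37 m
D: √((80.82)² + (-110.52)²) = √(6531.8724 + 12214.6704) = 136.92 m
E: √((162.53)² + (80.29)²) = √(26416.0009 + 6446.4841) = 181.28 m
F: √((34.51)² + (157.34)²) = √(1190.9401 + 24755.8756) = 161.08 m
G: √((-13.48)² + (93.61)²) = √(181.7104 + 8762.8321) = 94.58 m
H: √((-34.97)² + (19.40)²) = √(1222.9009 + 376.3600) = 39.99 m
I: √((-71.67)² + (-15.15)²) = √(5136.5889 + 229.5225) = 73.25 m
J: √((216.98)² + (7.90)²) = √(47080.3204 + 62.4100) = 217.12 m
K: √((11.61)² + (56.57)²) = √(134.7921 + 3200.1649) = 57.75 m
Minimum: H at 39.99 m.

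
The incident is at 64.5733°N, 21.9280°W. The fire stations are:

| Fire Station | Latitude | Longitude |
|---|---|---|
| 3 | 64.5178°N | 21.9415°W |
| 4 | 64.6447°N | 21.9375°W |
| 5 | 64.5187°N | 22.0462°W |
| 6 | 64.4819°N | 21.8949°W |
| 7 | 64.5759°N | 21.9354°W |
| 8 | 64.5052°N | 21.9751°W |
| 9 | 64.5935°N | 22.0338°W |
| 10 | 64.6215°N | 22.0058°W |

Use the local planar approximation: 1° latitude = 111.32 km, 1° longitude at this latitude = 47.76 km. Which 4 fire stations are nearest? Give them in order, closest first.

Distances from 64.5733°N, 21.9280°W:
3: 6.2118 km
4: 7.9612 km
5: 8.2953 km
6: 10.2967 km
7: 0.4568 km
8: 7.9076 km
9: 5.5308 km
10: 6.5266 km
Sorted: 7 (0.4568 km) < 9 (5.5308 km) < 3 (6.2118 km) < 10 (6.5266 km) < 8 (7.9076 km) < 4 (7.9612 km) < …

7, 9, 3, 10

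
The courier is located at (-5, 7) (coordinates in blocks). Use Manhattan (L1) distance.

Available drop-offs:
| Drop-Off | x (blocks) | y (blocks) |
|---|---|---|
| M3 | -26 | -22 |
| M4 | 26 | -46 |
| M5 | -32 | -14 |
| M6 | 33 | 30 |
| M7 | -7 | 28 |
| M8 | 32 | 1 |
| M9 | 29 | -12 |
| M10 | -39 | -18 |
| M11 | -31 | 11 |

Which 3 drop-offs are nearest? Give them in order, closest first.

M7, M11, M8

Distances from (-5, 7):
M3: |-21| + |-29| = 21 + 29 = 50 blocks
M4: |31| + |-53| = 31 + 53 = 84 blocks
M5: |-27| + |-21| = 27 + 21 = 48 blocks
M6: |38| + |23| = 38 + 23 = 61 blocks
M7: |-2| + |21| = 2 + 21 = 23 blocks
M8: |37| + |-6| = 37 + 6 = 43 blocks
M9: |34| + |-19| = 34 + 19 = 53 blocks
M10: |-34| + |-25| = 34 + 25 = 59 blocks
M11: |-26| + |4| = 26 + 4 = 30 blocks
Sorted: M7 (23 blocks) < M11 (30 blocks) < M8 (43 blocks) < M5 (48 blocks) < M3 (50 blocks) < …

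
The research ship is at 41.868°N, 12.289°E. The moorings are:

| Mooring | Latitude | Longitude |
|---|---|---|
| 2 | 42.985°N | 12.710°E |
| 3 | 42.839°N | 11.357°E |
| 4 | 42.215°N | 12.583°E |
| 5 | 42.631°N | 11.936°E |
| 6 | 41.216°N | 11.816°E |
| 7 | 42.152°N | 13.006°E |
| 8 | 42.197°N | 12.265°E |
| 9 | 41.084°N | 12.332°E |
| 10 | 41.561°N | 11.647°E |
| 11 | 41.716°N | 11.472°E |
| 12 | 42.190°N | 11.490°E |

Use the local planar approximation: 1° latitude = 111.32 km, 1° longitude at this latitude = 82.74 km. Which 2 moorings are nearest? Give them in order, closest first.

Distances from 41.868°N, 12.289°E:
2: √((1.117·111.32)² + (0.421·82.74)²) = √(15461.53976 + 1213.37551) = 129.131 km
3: √((0.971·111.32)² + (-0.932·82.74)²) = √(11683.81993 + 5946.51964) = 132.779 km
4: √((0.347·111.32)² + (0.294·82.74)²) = √(1492.12547 + 591.73287) = 45.649 km
5: √((0.763·111.32)² + (-0.353·82.74)²) = √(7214.32115 + 853.06170) = 89.819 km
6: √((-0.652·111.32)² + (-0.473·82.74)²) = √(5267.94930 + 1531.62806) = 82.460 km
7: √((0.284·111.32)² + (0.717·82.74)²) = √(999.50064 + 3519.40579) = 67.223 km
8: √((0.329·111.32)² + (-0.024·82.74)²) = √(1341.33789 + 3.94324) = 36.678 km
9: √((-0.784·111.32)² + (0.043·82.74)²) = √(7616.90468 + 12.65808) = 87.347 km
10: √((-0.307·111.32)² + (-0.642·82.74)²) = √(1167.94703 + 2821.63666) = 63.163 km
11: √((-0.152·111.32)² + (-0.817·82.74)²) = √(286.30806 + 4569.56802) = 69.684 km
12: √((0.322·111.32)² + (-0.799·82.74)²) = √(1284.86689 + 4370.43426) = 75.202 km
Sorted: 8 (36.678 km) < 4 (45.649 km) < 10 (63.163 km) < 7 (67.223 km) < …

8, 4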